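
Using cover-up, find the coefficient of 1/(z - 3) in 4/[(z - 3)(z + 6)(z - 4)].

Cover (z - 3), set z=3: 4/[(3 + 6)(3 - 4)] = -4/9


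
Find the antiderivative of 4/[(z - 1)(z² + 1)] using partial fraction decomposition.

Cover-up at z=1: α = 4/(1²+1) = 2. Coeff matching: β = -2, γ = -2. Decomposition: 2/(z - 1) - (2z + 2)/(z² + 1). Integrate: linear → ln, quadratic → (1/2)ln + arctan: 2 ln|(z - 1)| - ln(z² + 1) - 2 arctan(z) + C


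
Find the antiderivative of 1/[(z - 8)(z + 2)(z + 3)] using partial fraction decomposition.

Cover-up: α = 1/110, β = -1/10, γ = 1/11. Decomposition: (1/110)/(z - 8) - (1/10)/(z + 2) + (1/11)/(z + 3). Integrate each term: (1/110) ln|(z - 8)| - (1/10) ln|(z + 2)| + (1/11) ln|(z + 3)| + C


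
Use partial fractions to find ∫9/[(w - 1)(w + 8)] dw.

Decompose: 9/[(w - 1)(w + 8)] = 1/(w - 1) - 1/(w + 8). Integrate each term: ln|(w - 1)| - ln|(w + 8)| + C


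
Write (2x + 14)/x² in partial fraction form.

(2x + 14) = Px + Q. At x = 0: Q = 2·0 + 14 = 14. Coeff of x: P = 2
Result: 2/x + 14/x²


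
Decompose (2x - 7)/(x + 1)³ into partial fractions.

(2x - 7) = P(x + 1)² + Q(x + 1) + R. At x = -1: R = 2·(-1) - 7 = -9. Coefficients: P = 0, Q = 2
Result: 2/(x + 1)² - 9/(x + 1)³


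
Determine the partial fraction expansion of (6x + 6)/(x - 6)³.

(6x + 6) = A(x - 6)² + B(x - 6) + C. At x = 6: C = 6·6 + 6 = 42. Coefficients: A = 0, B = 6
Result: 6/(x - 6)² + 42/(x - 6)³


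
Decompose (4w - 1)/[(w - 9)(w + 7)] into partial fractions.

At w=9: P = (4·9 - 1)/(9 + 7) = 35/16. At w=-7: Q = (4·(-7) - 1)/(-7 - 9) = 29/16
Result: (35/16)/(w - 9) + (29/16)/(w + 7)


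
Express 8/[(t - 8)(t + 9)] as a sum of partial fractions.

8/(t - 8)(t + 9) = α/(t - 8) + β/(t + 9). α = 8/(8 + 9) = 8/17, β = 8/(-9 - 8) = -8/17
Result: (8/17)/(t - 8) - (8/17)/(t + 9)


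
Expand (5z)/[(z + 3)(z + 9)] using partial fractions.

At z=-3: A = (5·(-3) + 0)/(-3 + 9) = -5/2. At z=-9: B = (5·(-9) + 0)/(-9 + 3) = 15/2
Result: (-5/2)/(z + 3) + (15/2)/(z + 9)


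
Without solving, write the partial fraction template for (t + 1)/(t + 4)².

Repeated linear factor: α/(t + 4) + β/(t + 4)²


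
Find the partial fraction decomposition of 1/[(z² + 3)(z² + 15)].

Coefficient matching gives A = C = 0, B = 1/(15-3) = 1/12, D = -B = -1/12
Result: (1/12)/(z² + 3) - (1/12)/(z² + 15)


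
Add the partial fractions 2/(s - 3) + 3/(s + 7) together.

Common denominator (s - 3)(s + 7). Numerator: 2(s + 7) + 3(s - 3) = (2s + 14) + (3s - 9) = 5s + 5
Result: (5s + 5)/[(s - 3)(s + 7)]


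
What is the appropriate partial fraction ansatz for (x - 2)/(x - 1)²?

Repeated linear factor: A/(x - 1) + B/(x - 1)²


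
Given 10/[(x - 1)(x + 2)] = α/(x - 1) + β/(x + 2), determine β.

Cover-up at x = -2: β = 10/(-2 - 1) = -10/3


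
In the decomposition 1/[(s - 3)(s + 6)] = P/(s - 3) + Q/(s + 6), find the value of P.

Cover-up at s = 3: P = 1/(3 + 6) = 1/9


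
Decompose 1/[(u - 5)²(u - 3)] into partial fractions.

Cover-up at u=3: γ = 1/(3 - 5)² = 1/4. Cover-up at u=5: β = 1/(5 - 3) = 1/2. Comparing u² coeff: α = -γ = -1/4
Result: (-1/4)/(u - 5) + (1/2)/(u - 5)² + (1/4)/(u - 3)


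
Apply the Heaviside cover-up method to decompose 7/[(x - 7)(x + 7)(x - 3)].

Cover (x - 7), x=7: P = 7/[(7 + 7)(7 - 3)] = 1/8. Cover (x + 7), x=-7: Q = 7/[(-7 - 7)(-7 - 3)] = 1/20. Cover (x - 3), x=3: R = 7/[(3 - 7)(3 + 7)] = -7/40.
Result: (1/8)/(x - 7) + (1/20)/(x + 7) - (7/40)/(x - 3)


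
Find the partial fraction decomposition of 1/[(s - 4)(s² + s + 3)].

Cover-up at s = 4: α = 1/(4² + 1·4 + 3) = 1/23. Then β = -α = -1/23, γ = -α·(1 + 4) = -5/23
Result: (1/23)/(s - 4) - ((1/23)s + 5/23)/(s² + s + 3)


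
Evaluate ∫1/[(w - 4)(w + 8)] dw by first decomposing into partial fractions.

Decompose: 1/[(w - 4)(w + 8)] = (1/12)/(w - 4) - (1/12)/(w + 8). Integrate each term: (1/12) ln|(w - 4)| - (1/12) ln|(w + 8)| + C


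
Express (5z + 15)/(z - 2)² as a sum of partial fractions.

(5z + 15) = α(z - 2) + β. At z = 2: β = 5·2 + 15 = 25. Coeff of z: α = 5
Result: 5/(z - 2) + 25/(z - 2)²


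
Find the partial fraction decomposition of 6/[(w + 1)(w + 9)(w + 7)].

Using cover-up method: P = 1/8, Q = 3/8, R = -1/2
Result: (1/8)/(w + 1) + (3/8)/(w + 9) - (1/2)/(w + 7)


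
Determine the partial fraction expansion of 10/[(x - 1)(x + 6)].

10/(x - 1)(x + 6) = P/(x - 1) + Q/(x + 6). P = 10/(1 + 6) = 10/7, Q = 10/(-6 - 1) = -10/7
Result: (10/7)/(x - 1) - (10/7)/(x + 6)


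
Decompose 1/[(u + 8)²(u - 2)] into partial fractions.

Cover-up at u=2: R = 1/(2 + 8)² = 1/100. Cover-up at u=-8: Q = 1/(-8 - 2) = -1/10. Comparing u² coeff: P = -R = -1/100
Result: (-1/100)/(u + 8) - (1/10)/(u + 8)² + (1/100)/(u - 2)


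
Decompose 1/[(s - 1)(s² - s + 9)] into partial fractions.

Cover-up at s = 1: α = 1/(1² - 1·1 + 9) = 1/9. Then β = -α = -1/9, γ = -α·(-1 + 1) = 0
Result: (1/9)/(s - 1) - ((1/9)s)/(s² - s + 9)


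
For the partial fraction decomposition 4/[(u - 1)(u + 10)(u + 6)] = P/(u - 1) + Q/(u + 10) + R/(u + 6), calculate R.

Cover-up at u = -6: R = 4/[(-6 - 1)(-6 + 10)] = 4/[(-7)(4)] = -4/28 = -1/7


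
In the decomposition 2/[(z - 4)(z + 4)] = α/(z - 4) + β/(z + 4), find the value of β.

Cover-up at z = -4: β = 2/(-4 - 4) = -2/8 = -1/4


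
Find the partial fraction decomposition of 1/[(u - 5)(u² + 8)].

Cover-up at u = 5: P = 1/(5² + 8) = 1/33. Then Q = -P = -1/33, R = -P·(0 + 5) = -5/33
Result: (1/33)/(u - 5) - ((1/33)u + 5/33)/(u² + 8)


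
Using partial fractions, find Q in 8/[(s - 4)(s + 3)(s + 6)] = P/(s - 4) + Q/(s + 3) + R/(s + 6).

Cover-up at s = -3: Q = 8/[(-3 - 4)(-3 + 6)] = 8/[(-7)(3)] = -8/21


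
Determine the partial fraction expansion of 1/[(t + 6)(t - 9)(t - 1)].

Using cover-up method: A = 1/105, B = 1/120, C = -1/56
Result: (1/105)/(t + 6) + (1/120)/(t - 9) - (1/56)/(t - 1)


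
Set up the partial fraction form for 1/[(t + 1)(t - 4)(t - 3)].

Three distinct linear factors: P/(t + 1) + Q/(t - 4) + R/(t - 3)


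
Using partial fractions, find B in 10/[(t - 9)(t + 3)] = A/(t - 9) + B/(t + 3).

Cover-up at t = -3: B = 10/(-3 - 9) = -10/12 = -5/6


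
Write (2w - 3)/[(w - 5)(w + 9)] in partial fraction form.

At w=5: α = (2·5 - 3)/(5 + 9) = 1/2. At w=-9: β = (2·(-9) - 3)/(-9 - 5) = 3/2
Result: (1/2)/(w - 5) + (3/2)/(w + 9)


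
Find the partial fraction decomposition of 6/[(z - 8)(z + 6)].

6/(z - 8)(z + 6) = α/(z - 8) + β/(z + 6). α = 6/(8 + 6) = 3/7, β = 6/(-6 - 8) = -3/7
Result: (3/7)/(z - 8) - (3/7)/(z + 6)


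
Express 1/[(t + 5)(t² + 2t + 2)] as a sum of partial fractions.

Cover-up at t = -5: P = 1/((-5)² + 2·(-5) + 2) = 1/17. Then Q = -P = -1/17, R = -P·(2 - 5) = 3/17
Result: (1/17)/(t + 5) - ((1/17)t - 3/17)/(t² + 2t + 2)


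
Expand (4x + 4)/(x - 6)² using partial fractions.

(4x + 4) = A(x - 6) + B. At x = 6: B = 4·6 + 4 = 28. Coeff of x: A = 4
Result: 4/(x - 6) + 28/(x - 6)²


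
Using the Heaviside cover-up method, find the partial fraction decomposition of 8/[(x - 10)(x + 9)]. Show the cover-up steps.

Cover (x - 10): set x=10, get P = 8/(10 + 9) = 8/19. Cover (x + 9): set x=-9, get Q = 8/(-9 - 10) = -8/19.
Result: (8/19)/(x - 10) - (8/19)/(x + 9)


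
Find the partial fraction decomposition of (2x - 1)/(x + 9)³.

(2x - 1) = α(x + 9)² + β(x + 9) + γ. At x = -9: γ = 2·(-9) - 1 = -19. Coefficients: α = 0, β = 2
Result: 2/(x + 9)² - 19/(x + 9)³


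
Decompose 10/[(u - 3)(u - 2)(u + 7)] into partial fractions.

Using cover-up method: α = 1, β = -10/9, γ = 1/9
Result: 1/(u - 3) - (10/9)/(u - 2) + (1/9)/(u + 7)


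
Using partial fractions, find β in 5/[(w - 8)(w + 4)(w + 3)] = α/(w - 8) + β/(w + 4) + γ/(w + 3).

Cover-up at w = -4: β = 5/[(-4 - 8)(-4 + 3)] = 5/[(-12)(-1)] = 5/12


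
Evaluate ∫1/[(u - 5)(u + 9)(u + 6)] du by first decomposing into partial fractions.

Cover-up: α = 1/154, β = 1/42, γ = -1/33. Decomposition: (1/154)/(u - 5) + (1/42)/(u + 9) - (1/33)/(u + 6). Integrate each term: (1/154) ln|(u - 5)| + (1/42) ln|(u + 9)| - (1/33) ln|(u + 6)| + C


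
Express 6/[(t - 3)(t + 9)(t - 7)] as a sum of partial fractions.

Using cover-up method: α = -1/8, β = 1/32, γ = 3/32
Result: (-1/8)/(t - 3) + (1/32)/(t + 9) + (3/32)/(t - 7)


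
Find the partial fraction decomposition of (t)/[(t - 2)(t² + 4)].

At t=2: α = (1·2 + 0)/(2² + 4) = 1/4. β = -α = -1/4, γ = 1 - 2·α = 1/2
Result: (1/4)/(t - 2) - ((1/4)t - 1/2)/(t² + 4)


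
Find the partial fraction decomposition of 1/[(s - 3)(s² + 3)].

Cover-up at s = 3: A = 1/(3² + 3) = 1/12. Then B = -A = -1/12, C = -A·(0 + 3) = -1/4
Result: (1/12)/(s - 3) - ((1/12)s + 1/4)/(s² + 3)


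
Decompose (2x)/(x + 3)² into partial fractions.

(2x) = α(x + 3) + β. At x = -3: β = 2·(-3) + 0 = -6. Coeff of x: α = 2
Result: 2/(x + 3) - 6/(x + 3)²


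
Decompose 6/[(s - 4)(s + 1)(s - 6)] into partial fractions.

Using cover-up method: A = -3/5, B = 6/35, C = 3/7
Result: (-3/5)/(s - 4) + (6/35)/(s + 1) + (3/7)/(s - 6)


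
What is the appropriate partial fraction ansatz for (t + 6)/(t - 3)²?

Repeated linear factor: P/(t - 3) + Q/(t - 3)²


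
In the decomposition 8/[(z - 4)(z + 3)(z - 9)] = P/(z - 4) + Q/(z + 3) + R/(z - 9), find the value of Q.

Cover-up at z = -3: Q = 8/[(-3 - 4)(-3 - 9)] = 8/[(-7)(-12)] = 8/84 = 2/21


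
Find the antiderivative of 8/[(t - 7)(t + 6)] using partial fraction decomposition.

Decompose: 8/[(t - 7)(t + 6)] = (8/13)/(t - 7) - (8/13)/(t + 6). Integrate each term: (8/13) ln|(t - 7)| - (8/13) ln|(t + 6)| + C


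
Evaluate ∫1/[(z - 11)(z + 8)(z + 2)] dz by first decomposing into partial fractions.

Cover-up: α = 1/247, β = 1/114, γ = -1/78. Decomposition: (1/247)/(z - 11) + (1/114)/(z + 8) - (1/78)/(z + 2). Integrate each term: (1/247) ln|(z - 11)| + (1/114) ln|(z + 8)| - (1/78) ln|(z + 2)| + C


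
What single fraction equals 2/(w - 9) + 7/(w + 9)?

Common denominator (w - 9)(w + 9). Numerator: 2(w + 9) + 7(w - 9) = (2w + 18) + (7w - 63) = 9w - 45
Result: (9w - 45)/[(w - 9)(w + 9)]


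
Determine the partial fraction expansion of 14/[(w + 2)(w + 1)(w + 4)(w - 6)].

Using Heaviside cover-up: (7/8)/(w + 2) - (2/3)/(w + 1) - (7/30)/(w + 4) + (1/40)/(w - 6)


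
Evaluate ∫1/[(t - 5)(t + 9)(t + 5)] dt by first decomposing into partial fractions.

Cover-up: A = 1/140, B = 1/56, C = -1/40. Decomposition: (1/140)/(t - 5) + (1/56)/(t + 9) - (1/40)/(t + 5). Integrate each term: (1/140) ln|(t - 5)| + (1/56) ln|(t + 9)| - (1/40) ln|(t + 5)| + C


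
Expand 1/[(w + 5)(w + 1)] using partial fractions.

1/(w + 5)(w + 1) = P/(w + 5) + Q/(w + 1). P = 1/(-5 + 1) = -1/4, Q = 1/(-1 + 5) = 1/4
Result: (-1/4)/(w + 5) + (1/4)/(w + 1)


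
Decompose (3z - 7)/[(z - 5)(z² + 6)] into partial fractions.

At z=5: P = (3·5 - 7)/(5² + 6) = 8/31. Q = -P = -8/31, R = 3 - 5·P = 53/31
Result: (8/31)/(z - 5) - ((8/31)z - 53/31)/(z² + 6)


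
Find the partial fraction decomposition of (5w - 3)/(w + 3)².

(5w - 3) = P(w + 3) + Q. At w = -3: Q = 5·(-3) - 3 = -18. Coeff of w: P = 5
Result: 5/(w + 3) - 18/(w + 3)²


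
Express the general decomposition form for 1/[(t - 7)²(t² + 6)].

Repeated linear + quadratic: A/(t - 7) + B/(t - 7)² + (Ct + D)/(t² + 6)


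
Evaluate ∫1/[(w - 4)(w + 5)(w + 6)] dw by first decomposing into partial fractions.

Cover-up: A = 1/90, B = -1/9, C = 1/10. Decomposition: (1/90)/(w - 4) - (1/9)/(w + 5) + (1/10)/(w + 6). Integrate each term: (1/90) ln|(w - 4)| - (1/9) ln|(w + 5)| + (1/10) ln|(w + 6)| + C


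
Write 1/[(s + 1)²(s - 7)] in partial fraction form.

Cover-up at s=7: γ = 1/(7 + 1)² = 1/64. Cover-up at s=-1: β = 1/(-1 - 7) = -1/8. Comparing s² coeff: α = -γ = -1/64
Result: (-1/64)/(s + 1) - (1/8)/(s + 1)² + (1/64)/(s - 7)


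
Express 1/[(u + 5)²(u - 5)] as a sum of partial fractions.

Cover-up at u=5: R = 1/(5 + 5)² = 1/100. Cover-up at u=-5: Q = 1/(-5 - 5) = -1/10. Comparing u² coeff: P = -R = -1/100
Result: (-1/100)/(u + 5) - (1/10)/(u + 5)² + (1/100)/(u - 5)


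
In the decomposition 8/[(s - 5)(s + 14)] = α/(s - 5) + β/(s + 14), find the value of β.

Cover-up at s = -14: β = 8/(-14 - 5) = -8/19


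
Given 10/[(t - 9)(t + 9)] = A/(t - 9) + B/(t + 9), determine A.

Cover-up at t = 9: A = 10/(9 + 9) = 10/18 = 5/9


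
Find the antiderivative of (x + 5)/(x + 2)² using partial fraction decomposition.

Decompose: α = 1, β = 1·(-2) + 5 = 3, so (x + 5)/(x + 2)² = 1/(x + 2) + 3/(x + 2)². Integrate: ∫ α/(x + 2) dx = ln|(x + 2)|; ∫ β/(x + 2)² dx = -3/(x + 2). Sum: ln|(x + 2)| - 3/(x + 2) + C


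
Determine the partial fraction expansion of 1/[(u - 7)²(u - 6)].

Cover-up at u=6: γ = 1/(6 - 7)² = 1. Cover-up at u=7: β = 1/(7 - 6) = 1. Comparing u² coeff: α = -γ = -1
Result: -1/(u - 7) + 1/(u - 7)² + 1/(u - 6)


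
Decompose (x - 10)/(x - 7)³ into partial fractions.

(x - 10) = P(x - 7)² + Q(x - 7) + R. At x = 7: R = 1·7 - 10 = -3. Coefficients: P = 0, Q = 1
Result: 1/(x - 7)² - 3/(x - 7)³


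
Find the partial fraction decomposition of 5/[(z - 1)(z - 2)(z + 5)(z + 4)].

Using Heaviside cover-up: (-1/6)/(z - 1) + (5/42)/(z - 2) - (5/42)/(z + 5) + (1/6)/(z + 4)


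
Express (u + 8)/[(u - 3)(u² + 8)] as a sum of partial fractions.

At u=3: A = (1·3 + 8)/(3² + 8) = 11/17. B = -A = -11/17, C = 1 - 3·A = -16/17
Result: (11/17)/(u - 3) - ((11/17)u + 16/17)/(u² + 8)


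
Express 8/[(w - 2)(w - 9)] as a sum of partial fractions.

8/(w - 2)(w - 9) = α/(w - 2) + β/(w - 9). α = 8/(2 - 9) = -8/7, β = 8/(9 - 2) = 8/7
Result: (-8/7)/(w - 2) + (8/7)/(w - 9)


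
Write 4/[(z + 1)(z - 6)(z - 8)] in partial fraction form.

Using cover-up method: P = 4/63, Q = -2/7, R = 2/9
Result: (4/63)/(z + 1) - (2/7)/(z - 6) + (2/9)/(z - 8)


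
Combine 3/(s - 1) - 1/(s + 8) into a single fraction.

Common denominator (s - 1)(s + 8). Numerator: 3(s + 8) - 1(s - 1) = (3s + 24) - (s - 1) = 2s + 25
Result: (2s + 25)/[(s - 1)(s + 8)]


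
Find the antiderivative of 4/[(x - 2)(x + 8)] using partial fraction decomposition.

Decompose: 4/[(x - 2)(x + 8)] = (2/5)/(x - 2) - (2/5)/(x + 8). Integrate each term: (2/5) ln|(x - 2)| - (2/5) ln|(x + 8)| + C


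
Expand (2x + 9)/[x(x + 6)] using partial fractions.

At x=0: α = (2·0 + 9)/(0 + 6) = 3/2. At x=-6: β = (2·(-6) + 9)/(-6 - 0) = 1/2
Result: (3/2)/x + (1/2)/(x + 6)


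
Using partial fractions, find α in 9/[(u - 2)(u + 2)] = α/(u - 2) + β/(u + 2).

Cover-up at u = 2: α = 9/(2 + 2) = 9/4


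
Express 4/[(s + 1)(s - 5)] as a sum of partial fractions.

4/(s + 1)(s - 5) = P/(s + 1) + Q/(s - 5). P = 4/(-1 - 5) = -2/3, Q = 4/(5 + 1) = 2/3
Result: (-2/3)/(s + 1) + (2/3)/(s - 5)


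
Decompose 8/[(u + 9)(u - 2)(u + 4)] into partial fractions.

Using cover-up method: A = 8/55, B = 4/33, C = -4/15
Result: (8/55)/(u + 9) + (4/33)/(u - 2) - (4/15)/(u + 4)


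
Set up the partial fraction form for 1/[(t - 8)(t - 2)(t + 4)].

Three distinct linear factors: α/(t - 8) + β/(t - 2) + γ/(t + 4)


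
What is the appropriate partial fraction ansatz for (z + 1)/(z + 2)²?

Repeated linear factor: P/(z + 2) + Q/(z + 2)²


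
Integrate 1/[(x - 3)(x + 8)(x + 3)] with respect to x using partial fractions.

Cover-up: A = 1/66, B = 1/55, C = -1/30. Decomposition: (1/66)/(x - 3) + (1/55)/(x + 8) - (1/30)/(x + 3). Integrate each term: (1/66) ln|(x - 3)| + (1/55) ln|(x + 8)| - (1/30) ln|(x + 3)| + C


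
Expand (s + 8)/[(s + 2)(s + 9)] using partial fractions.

At s=-2: P = (1·(-2) + 8)/(-2 + 9) = 6/7. At s=-9: Q = (1·(-9) + 8)/(-9 + 2) = 1/7
Result: (6/7)/(s + 2) + (1/7)/(s + 9)


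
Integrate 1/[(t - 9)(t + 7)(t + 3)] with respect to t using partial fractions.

Cover-up: A = 1/192, B = 1/64, C = -1/48. Decomposition: (1/192)/(t - 9) + (1/64)/(t + 7) - (1/48)/(t + 3). Integrate each term: (1/192) ln|(t - 9)| + (1/64) ln|(t + 7)| - (1/48) ln|(t + 3)| + C


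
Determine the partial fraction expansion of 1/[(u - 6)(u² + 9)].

Cover-up at u = 6: α = 1/(6² + 9) = 1/45. Then β = -α = -1/45, γ = -α·(0 + 6) = -2/15
Result: (1/45)/(u - 6) - ((1/45)u + 2/15)/(u² + 9)


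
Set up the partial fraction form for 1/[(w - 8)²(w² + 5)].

Repeated linear + quadratic: α/(w - 8) + β/(w - 8)² + (γw + δ)/(w² + 5)


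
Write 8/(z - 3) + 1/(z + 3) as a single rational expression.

Common denominator (z - 3)(z + 3). Numerator: 8(z + 3) + 1(z - 3) = (8z + 24) + (z - 3) = 9z + 21
Result: (9z + 21)/[(z - 3)(z + 3)]


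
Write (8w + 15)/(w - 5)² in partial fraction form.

(8w + 15) = A(w - 5) + B. At w = 5: B = 8·5 + 15 = 55. Coeff of w: A = 8
Result: 8/(w - 5) + 55/(w - 5)²


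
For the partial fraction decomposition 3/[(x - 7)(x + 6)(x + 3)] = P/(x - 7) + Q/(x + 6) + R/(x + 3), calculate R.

Cover-up at x = -3: R = 3/[(-3 - 7)(-3 + 6)] = 3/[(-10)(3)] = -3/30 = -1/10


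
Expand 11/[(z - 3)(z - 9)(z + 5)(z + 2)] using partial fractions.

Using Heaviside cover-up: (-11/240)/(z - 3) + (1/84)/(z - 9) - (11/336)/(z + 5) + (1/15)/(z + 2)


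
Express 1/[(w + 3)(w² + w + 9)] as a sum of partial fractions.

Cover-up at w = -3: P = 1/((-3)² + 1·(-3) + 9) = 1/15. Then Q = -P = -1/15, R = -P·(1 - 3) = 2/15
Result: (1/15)/(w + 3) - ((1/15)w - 2/15)/(w² + w + 9)


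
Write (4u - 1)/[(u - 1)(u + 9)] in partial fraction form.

At u=1: P = (4·1 - 1)/(1 + 9) = 3/10. At u=-9: Q = (4·(-9) - 1)/(-9 - 1) = 37/10
Result: (3/10)/(u - 1) + (37/10)/(u + 9)


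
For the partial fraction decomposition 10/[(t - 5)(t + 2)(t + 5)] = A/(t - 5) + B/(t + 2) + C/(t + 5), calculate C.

Cover-up at t = -5: C = 10/[(-5 - 5)(-5 + 2)] = 10/[(-10)(-3)] = 10/30 = 1/3


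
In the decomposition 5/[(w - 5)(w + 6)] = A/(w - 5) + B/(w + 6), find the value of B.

Cover-up at w = -6: B = 5/(-6 - 5) = -5/11


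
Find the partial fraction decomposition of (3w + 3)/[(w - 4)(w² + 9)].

At w=4: α = (3·4 + 3)/(4² + 9) = 3/5. β = -α = -3/5, γ = 3 - 4·α = 3/5
Result: (3/5)/(w - 4) - ((3/5)w - 3/5)/(w² + 9)


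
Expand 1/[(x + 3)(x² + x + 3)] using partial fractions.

Cover-up at x = -3: α = 1/((-3)² + 1·(-3) + 3) = 1/9. Then β = -α = -1/9, γ = -α·(1 - 3) = 2/9
Result: (1/9)/(x + 3) - ((1/9)x - 2/9)/(x² + x + 3)


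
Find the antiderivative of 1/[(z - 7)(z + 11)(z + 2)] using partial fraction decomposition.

Cover-up: A = 1/162, B = 1/162, C = -1/81. Decomposition: (1/162)/(z - 7) + (1/162)/(z + 11) - (1/81)/(z + 2). Integrate each term: (1/162) ln|(z - 7)| + (1/162) ln|(z + 11)| - (1/81) ln|(z + 2)| + C


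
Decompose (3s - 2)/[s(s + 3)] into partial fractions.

At s=0: α = (3·0 - 2)/(0 + 3) = -2/3. At s=-3: β = (3·(-3) - 2)/(-3 - 0) = 11/3
Result: (-2/3)/s + (11/3)/(s + 3)


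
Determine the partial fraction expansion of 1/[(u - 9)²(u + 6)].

Cover-up at u=-6: R = 1/(-6 - 9)² = 1/225. Cover-up at u=9: Q = 1/(9 + 6) = 1/15. Comparing u² coeff: P = -R = -1/225
Result: (-1/225)/(u - 9) + (1/15)/(u - 9)² + (1/225)/(u + 6)


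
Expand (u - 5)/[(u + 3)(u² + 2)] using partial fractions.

At u=-3: α = (1·(-3) - 5)/((-3)² + 2) = -8/11. β = -α = 8/11, γ = 1 - (-3)·α = -13/11
Result: (-8/11)/(u + 3) + ((8/11)u - 13/11)/(u² + 2)


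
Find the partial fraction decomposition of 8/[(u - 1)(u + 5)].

8/(u - 1)(u + 5) = A/(u - 1) + B/(u + 5). A = 8/(1 + 5) = 4/3, B = 8/(-5 - 1) = -4/3
Result: (4/3)/(u - 1) - (4/3)/(u + 5)


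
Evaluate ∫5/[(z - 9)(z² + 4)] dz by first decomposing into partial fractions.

Cover-up at z=9: A = 5/(9²+4) = 1/17. Coeff matching: B = -1/17, C = -9/17. Decomposition: (1/17)/(z - 9) - ((1/17)z + 9/17)/(z² + 4). Integrate: linear → ln, quadratic → (1/2)ln + arctan: (1/17) ln|(z - 9)| - (1/34) ln(z² + 4) - (9/34) arctan(z/2) + C


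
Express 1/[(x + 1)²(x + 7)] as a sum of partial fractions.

Cover-up at x=-7: C = 1/(-7 + 1)² = 1/36. Cover-up at x=-1: B = 1/(-1 + 7) = 1/6. Comparing x² coeff: A = -C = -1/36
Result: (-1/36)/(x + 1) + (1/6)/(x + 1)² + (1/36)/(x + 7)


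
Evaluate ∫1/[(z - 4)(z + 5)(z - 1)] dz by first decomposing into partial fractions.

Cover-up: α = 1/27, β = 1/54, γ = -1/18. Decomposition: (1/27)/(z - 4) + (1/54)/(z + 5) - (1/18)/(z - 1). Integrate each term: (1/27) ln|(z - 4)| + (1/54) ln|(z + 5)| - (1/18) ln|(z - 1)| + C


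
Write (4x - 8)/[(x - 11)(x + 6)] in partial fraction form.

At x=11: P = (4·11 - 8)/(11 + 6) = 36/17. At x=-6: Q = (4·(-6) - 8)/(-6 - 11) = 32/17
Result: (36/17)/(x - 11) + (32/17)/(x + 6)


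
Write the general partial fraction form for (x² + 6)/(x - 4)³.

Repeated linear factor (power 3): P/(x - 4) + Q/(x - 4)² + R/(x - 4)³


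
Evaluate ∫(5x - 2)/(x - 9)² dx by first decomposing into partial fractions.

Decompose: A = 5, B = 5·9 - 2 = 43, so (5x - 2)/(x - 9)² = 5/(x - 9) + 43/(x - 9)². Integrate: ∫ A/(x - 9) dx = 5 ln|(x - 9)|; ∫ B/(x - 9)² dx = -43/(x - 9). Sum: 5 ln|(x - 9)| - 43/(x - 9) + C


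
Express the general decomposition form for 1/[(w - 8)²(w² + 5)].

Repeated linear + quadratic: P/(w - 8) + Q/(w - 8)² + (Rw + S)/(w² + 5)


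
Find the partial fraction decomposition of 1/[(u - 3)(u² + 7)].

Cover-up at u = 3: P = 1/(3² + 7) = 1/16. Then Q = -P = -1/16, R = -P·(0 + 3) = -3/16
Result: (1/16)/(u - 3) - ((1/16)u + 3/16)/(u² + 7)


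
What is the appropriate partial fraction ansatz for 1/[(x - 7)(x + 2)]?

Distinct linear factors: P/(x - 7) + Q/(x + 2)


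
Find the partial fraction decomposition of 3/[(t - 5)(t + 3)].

3/(t - 5)(t + 3) = P/(t - 5) + Q/(t + 3). P = 3/(5 + 3) = 3/8, Q = 3/(-3 - 5) = -3/8
Result: (3/8)/(t - 5) - (3/8)/(t + 3)


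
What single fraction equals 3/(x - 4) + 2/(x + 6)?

Common denominator (x - 4)(x + 6). Numerator: 3(x + 6) + 2(x - 4) = (3x + 18) + (2x - 8) = 5x + 10
Result: (5x + 10)/[(x - 4)(x + 6)]


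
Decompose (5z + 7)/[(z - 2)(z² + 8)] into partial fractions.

At z=2: P = (5·2 + 7)/(2² + 8) = 17/12. Q = -P = -17/12, R = 5 - 2·P = 13/6
Result: (17/12)/(z - 2) - ((17/12)z - 13/6)/(z² + 8)


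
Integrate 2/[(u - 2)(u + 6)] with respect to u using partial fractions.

Decompose: 2/[(u - 2)(u + 6)] = (1/4)/(u - 2) - (1/4)/(u + 6). Integrate each term: (1/4) ln|(u - 2)| - (1/4) ln|(u + 6)| + C


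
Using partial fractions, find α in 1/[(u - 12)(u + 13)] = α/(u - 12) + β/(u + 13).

Cover-up at u = 12: α = 1/(12 + 13) = 1/25


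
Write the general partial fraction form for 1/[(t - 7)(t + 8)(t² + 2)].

Two linear + quadratic: A/(t - 7) + B/(t + 8) + (Ct + D)/(t² + 2)


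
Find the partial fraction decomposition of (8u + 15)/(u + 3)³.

(8u + 15) = α(u + 3)² + β(u + 3) + γ. At u = -3: γ = 8·(-3) + 15 = -9. Coefficients: α = 0, β = 8
Result: 8/(u + 3)² - 9/(u + 3)³


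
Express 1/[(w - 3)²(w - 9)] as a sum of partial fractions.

Cover-up at w=9: C = 1/(9 - 3)² = 1/36. Cover-up at w=3: B = 1/(3 - 9) = -1/6. Comparing w² coeff: A = -C = -1/36
Result: (-1/36)/(w - 3) - (1/6)/(w - 3)² + (1/36)/(w - 9)


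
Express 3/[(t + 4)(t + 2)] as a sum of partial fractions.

3/(t + 4)(t + 2) = α/(t + 4) + β/(t + 2). α = 3/(-4 + 2) = -3/2, β = 3/(-2 + 4) = 3/2
Result: (-3/2)/(t + 4) + (3/2)/(t + 2)


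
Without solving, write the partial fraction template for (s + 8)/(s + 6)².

Repeated linear factor: P/(s + 6) + Q/(s + 6)²


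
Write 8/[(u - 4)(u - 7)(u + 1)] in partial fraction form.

Using cover-up method: A = -8/15, B = 1/3, C = 1/5
Result: (-8/15)/(u - 4) + (1/3)/(u - 7) + (1/5)/(u + 1)


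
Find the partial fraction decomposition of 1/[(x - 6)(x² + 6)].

Cover-up at x = 6: α = 1/(6² + 6) = 1/42. Then β = -α = -1/42, γ = -α·(0 + 6) = -1/7
Result: (1/42)/(x - 6) - ((1/42)x + 1/7)/(x² + 6)


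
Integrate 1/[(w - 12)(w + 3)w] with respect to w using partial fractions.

Cover-up: P = 1/180, Q = 1/45, R = -1/36. Decomposition: (1/180)/(w - 12) + (1/45)/(w + 3) - (1/36)/w. Integrate each term: (1/180) ln|(w - 12)| + (1/45) ln|(w + 3)| - (1/36) ln|w| + C


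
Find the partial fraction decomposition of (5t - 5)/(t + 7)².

(5t - 5) = P(t + 7) + Q. At t = -7: Q = 5·(-7) - 5 = -40. Coeff of t: P = 5
Result: 5/(t + 7) - 40/(t + 7)²


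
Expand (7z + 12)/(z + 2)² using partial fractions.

(7z + 12) = α(z + 2) + β. At z = -2: β = 7·(-2) + 12 = -2. Coeff of z: α = 7
Result: 7/(z + 2) - 2/(z + 2)²


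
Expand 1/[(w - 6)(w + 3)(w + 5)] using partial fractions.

Using cover-up method: A = 1/99, B = -1/18, C = 1/22
Result: (1/99)/(w - 6) - (1/18)/(w + 3) + (1/22)/(w + 5)


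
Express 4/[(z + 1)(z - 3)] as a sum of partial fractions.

4/(z + 1)(z - 3) = A/(z + 1) + B/(z - 3). A = 4/(-1 - 3) = -1, B = 4/(3 + 1) = 1
Result: -1/(z + 1) + 1/(z - 3)


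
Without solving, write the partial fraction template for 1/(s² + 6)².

Repeated quadratic factor: (Ps + Q)/(s² + 6) + (Rs + S)/(s² + 6)²


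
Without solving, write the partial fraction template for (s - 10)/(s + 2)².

Repeated linear factor: A/(s + 2) + B/(s + 2)²


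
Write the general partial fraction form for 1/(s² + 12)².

Repeated quadratic factor: (Ps + Q)/(s² + 12) + (Rs + S)/(s² + 12)²


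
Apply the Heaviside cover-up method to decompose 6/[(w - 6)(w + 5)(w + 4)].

Cover (w - 6), w=6: A = 6/[(6 + 5)(6 + 4)] = 3/55. Cover (w + 5), w=-5: B = 6/[(-5 - 6)(-5 + 4)] = 6/11. Cover (w + 4), w=-4: C = 6/[(-4 - 6)(-4 + 5)] = -3/5.
Result: (3/55)/(w - 6) + (6/11)/(w + 5) - (3/5)/(w + 4)


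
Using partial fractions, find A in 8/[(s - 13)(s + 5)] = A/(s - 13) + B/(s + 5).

Cover-up at s = 13: A = 8/(13 + 5) = 8/18 = 4/9


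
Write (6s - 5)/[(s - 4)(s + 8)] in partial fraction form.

At s=4: P = (6·4 - 5)/(4 + 8) = 19/12. At s=-8: Q = (6·(-8) - 5)/(-8 - 4) = 53/12
Result: (19/12)/(s - 4) + (53/12)/(s + 8)


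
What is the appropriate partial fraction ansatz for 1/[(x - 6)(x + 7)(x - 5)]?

Three distinct linear factors: A/(x - 6) + B/(x + 7) + C/(x - 5)


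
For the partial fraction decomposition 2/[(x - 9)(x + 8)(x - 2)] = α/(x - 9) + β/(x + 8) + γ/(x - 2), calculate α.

Cover-up at x = 9: α = 2/[(9 + 8)(9 - 2)] = 2/[(17)(7)] = 2/119


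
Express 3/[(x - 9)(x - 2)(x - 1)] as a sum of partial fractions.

Using cover-up method: A = 3/56, B = -3/7, C = 3/8
Result: (3/56)/(x - 9) - (3/7)/(x - 2) + (3/8)/(x - 1)


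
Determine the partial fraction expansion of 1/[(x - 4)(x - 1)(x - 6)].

Using cover-up method: α = -1/6, β = 1/15, γ = 1/10
Result: (-1/6)/(x - 4) + (1/15)/(x - 1) + (1/10)/(x - 6)


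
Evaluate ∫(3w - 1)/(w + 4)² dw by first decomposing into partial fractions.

Decompose: A = 3, B = 3·(-4) - 1 = -13, so (3w - 1)/(w + 4)² = 3/(w + 4) - 13/(w + 4)². Integrate: ∫ A/(w + 4) dw = 3 ln|(w + 4)|; ∫ B/(w + 4)² dw = 13/(w + 4). Sum: 3 ln|(w + 4)| + 13/(w + 4) + C


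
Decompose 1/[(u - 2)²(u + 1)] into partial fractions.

Cover-up at u=-1: C = 1/(-1 - 2)² = 1/9. Cover-up at u=2: B = 1/(2 + 1) = 1/3. Comparing u² coeff: A = -C = -1/9
Result: (-1/9)/(u - 2) + (1/3)/(u - 2)² + (1/9)/(u + 1)


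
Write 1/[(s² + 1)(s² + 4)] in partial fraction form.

Coefficient matching gives α = γ = 0, β = 1/(4-1) = 1/3, δ = -β = -1/3
Result: (1/3)/(s² + 1) - (1/3)/(s² + 4)


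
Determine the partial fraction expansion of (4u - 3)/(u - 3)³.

(4u - 3) = α(u - 3)² + β(u - 3) + γ. At u = 3: γ = 4·3 - 3 = 9. Coefficients: α = 0, β = 4
Result: 4/(u - 3)² + 9/(u - 3)³


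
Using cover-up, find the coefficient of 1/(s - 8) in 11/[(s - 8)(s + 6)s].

Cover (s - 8), set s=8: 11/[(8 + 6)(8 - 0)] = 11/112


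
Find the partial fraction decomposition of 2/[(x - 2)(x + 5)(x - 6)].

Using cover-up method: α = -1/14, β = 2/77, γ = 1/22
Result: (-1/14)/(x - 2) + (2/77)/(x + 5) + (1/22)/(x - 6)


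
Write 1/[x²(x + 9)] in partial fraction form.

Cover-up at x=-9: R = 1/(-9 - 0)² = 1/81. Cover-up at x=0: Q = 1/(0 + 9) = 1/9. Comparing x² coeff: P = -R = -1/81
Result: (-1/81)/x + (1/9)/x² + (1/81)/(x + 9)


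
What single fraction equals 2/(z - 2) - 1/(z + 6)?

Common denominator (z - 2)(z + 6). Numerator: 2(z + 6) - 1(z - 2) = (2z + 12) - (z - 2) = z + 14
Result: (z + 14)/[(z - 2)(z + 6)]


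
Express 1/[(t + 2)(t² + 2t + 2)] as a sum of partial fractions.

Cover-up at t = -2: P = 1/((-2)² + 2·(-2) + 2) = 1/2. Then Q = -P = -1/2, R = -P·(2 - 2) = 0
Result: (1/2)/(t + 2) - ((1/2)t)/(t² + 2t + 2)


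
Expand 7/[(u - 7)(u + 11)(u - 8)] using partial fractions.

Using cover-up method: A = -7/18, B = 7/342, C = 7/19
Result: (-7/18)/(u - 7) + (7/342)/(u + 11) + (7/19)/(u - 8)


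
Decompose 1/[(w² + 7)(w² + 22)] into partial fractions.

Coefficient matching gives α = γ = 0, β = 1/(22-7) = 1/15, δ = -β = -1/15
Result: (1/15)/(w² + 7) - (1/15)/(w² + 22)


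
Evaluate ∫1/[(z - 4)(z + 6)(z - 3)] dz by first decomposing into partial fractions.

Cover-up: A = 1/10, B = 1/90, C = -1/9. Decomposition: (1/10)/(z - 4) + (1/90)/(z + 6) - (1/9)/(z - 3). Integrate each term: (1/10) ln|(z - 4)| + (1/90) ln|(z + 6)| - (1/9) ln|(z - 3)| + C


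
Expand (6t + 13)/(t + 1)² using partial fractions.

(6t + 13) = α(t + 1) + β. At t = -1: β = 6·(-1) + 13 = 7. Coeff of t: α = 6
Result: 6/(t + 1) + 7/(t + 1)²


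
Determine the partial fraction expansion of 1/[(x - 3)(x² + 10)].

Cover-up at x = 3: α = 1/(3² + 10) = 1/19. Then β = -α = -1/19, γ = -α·(0 + 3) = -3/19
Result: (1/19)/(x - 3) - ((1/19)x + 3/19)/(x² + 10)


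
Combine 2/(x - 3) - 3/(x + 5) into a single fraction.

Common denominator (x - 3)(x + 5). Numerator: 2(x + 5) - 3(x - 3) = (2x + 10) - (3x - 9) = -x + 19
Result: (-x + 19)/[(x - 3)(x + 5)]


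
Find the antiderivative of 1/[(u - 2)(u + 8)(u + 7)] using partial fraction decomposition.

Cover-up: A = 1/90, B = 1/10, C = -1/9. Decomposition: (1/90)/(u - 2) + (1/10)/(u + 8) - (1/9)/(u + 7). Integrate each term: (1/90) ln|(u - 2)| + (1/10) ln|(u + 8)| - (1/9) ln|(u + 7)| + C


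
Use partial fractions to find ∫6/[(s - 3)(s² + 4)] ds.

Cover-up at s=3: α = 6/(3²+4) = 6/13. Coeff matching: β = -6/13, γ = -18/13. Decomposition: (6/13)/(s - 3) - ((6/13)s + 18/13)/(s² + 4). Integrate: linear → ln, quadratic → (1/2)ln + arctan: (6/13) ln|(s - 3)| - (3/13) ln(s² + 4) - (9/13) arctan(s/2) + C


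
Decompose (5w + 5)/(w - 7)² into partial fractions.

(5w + 5) = A(w - 7) + B. At w = 7: B = 5·7 + 5 = 40. Coeff of w: A = 5
Result: 5/(w - 7) + 40/(w - 7)²


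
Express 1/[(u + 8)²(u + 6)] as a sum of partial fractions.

Cover-up at u=-6: C = 1/(-6 + 8)² = 1/4. Cover-up at u=-8: B = 1/(-8 + 6) = -1/2. Comparing u² coeff: A = -C = -1/4
Result: (-1/4)/(u + 8) - (1/2)/(u + 8)² + (1/4)/(u + 6)


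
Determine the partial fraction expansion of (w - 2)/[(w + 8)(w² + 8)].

At w=-8: A = (1·(-8) - 2)/((-8)² + 8) = -5/36. B = -A = 5/36, C = 1 - (-8)·A = -1/9
Result: (-5/36)/(w + 8) + ((5/36)w - 1/9)/(w² + 8)


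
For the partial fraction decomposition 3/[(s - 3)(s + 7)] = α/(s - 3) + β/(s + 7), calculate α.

Cover-up at s = 3: α = 3/(3 + 7) = 3/10


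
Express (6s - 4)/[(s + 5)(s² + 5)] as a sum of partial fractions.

At s=-5: A = (6·(-5) - 4)/((-5)² + 5) = -17/15. B = -A = 17/15, C = 6 - (-5)·A = 1/3
Result: (-17/15)/(s + 5) + ((17/15)s + 1/3)/(s² + 5)


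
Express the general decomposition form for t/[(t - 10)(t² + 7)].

Linear + irreducible quadratic: α/(t - 10) + (βt + γ)/(t² + 7)


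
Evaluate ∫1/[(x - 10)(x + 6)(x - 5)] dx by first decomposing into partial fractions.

Cover-up: α = 1/80, β = 1/176, γ = -1/55. Decomposition: (1/80)/(x - 10) + (1/176)/(x + 6) - (1/55)/(x - 5). Integrate each term: (1/80) ln|(x - 10)| + (1/176) ln|(x + 6)| - (1/55) ln|(x - 5)| + C


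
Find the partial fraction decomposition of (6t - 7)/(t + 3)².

(6t - 7) = A(t + 3) + B. At t = -3: B = 6·(-3) - 7 = -25. Coeff of t: A = 6
Result: 6/(t + 3) - 25/(t + 3)²


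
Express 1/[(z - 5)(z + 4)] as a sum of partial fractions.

1/(z - 5)(z + 4) = A/(z - 5) + B/(z + 4). A = 1/(5 + 4) = 1/9, B = 1/(-4 - 5) = -1/9
Result: (1/9)/(z - 5) - (1/9)/(z + 4)


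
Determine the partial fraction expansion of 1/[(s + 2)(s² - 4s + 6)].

Cover-up at s = -2: α = 1/((-2)² - 4·(-2) + 6) = 1/18. Then β = -α = -1/18, γ = -α·(-4 - 2) = 1/3
Result: (1/18)/(s + 2) - ((1/18)s - 1/3)/(s² - 4s + 6)


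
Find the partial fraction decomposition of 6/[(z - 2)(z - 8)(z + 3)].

Using cover-up method: A = -1/5, B = 1/11, C = 6/55
Result: (-1/5)/(z - 2) + (1/11)/(z - 8) + (6/55)/(z + 3)


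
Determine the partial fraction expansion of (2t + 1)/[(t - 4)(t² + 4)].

At t=4: α = (2·4 + 1)/(4² + 4) = 9/20. β = -α = -9/20, γ = 2 - 4·α = 1/5
Result: (9/20)/(t - 4) - ((9/20)t - 1/5)/(t² + 4)


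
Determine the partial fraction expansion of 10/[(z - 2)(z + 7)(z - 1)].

Using cover-up method: A = 10/9, B = 5/36, C = -5/4
Result: (10/9)/(z - 2) + (5/36)/(z + 7) - (5/4)/(z - 1)


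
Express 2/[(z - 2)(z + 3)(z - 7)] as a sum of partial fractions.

Using cover-up method: α = -2/25, β = 1/25, γ = 1/25
Result: (-2/25)/(z - 2) + (1/25)/(z + 3) + (1/25)/(z - 7)


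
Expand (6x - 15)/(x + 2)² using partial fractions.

(6x - 15) = α(x + 2) + β. At x = -2: β = 6·(-2) - 15 = -27. Coeff of x: α = 6
Result: 6/(x + 2) - 27/(x + 2)²


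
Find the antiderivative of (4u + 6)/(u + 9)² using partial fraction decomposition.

Decompose: P = 4, Q = 4·(-9) + 6 = -30, so (4u + 6)/(u + 9)² = 4/(u + 9) - 30/(u + 9)². Integrate: ∫ P/(u + 9) du = 4 ln|(u + 9)|; ∫ Q/(u + 9)² du = 30/(u + 9). Sum: 4 ln|(u + 9)| + 30/(u + 9) + C


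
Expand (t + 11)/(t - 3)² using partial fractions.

(t + 11) = P(t - 3) + Q. At t = 3: Q = 1·3 + 11 = 14. Coeff of t: P = 1
Result: 1/(t - 3) + 14/(t - 3)²


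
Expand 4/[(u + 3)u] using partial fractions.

4/(u + 3)u = α/(u + 3) + β/u. α = 4/(-3 - 0) = -4/3, β = 4/(0 + 3) = 4/3
Result: (-4/3)/(u + 3) + (4/3)/u


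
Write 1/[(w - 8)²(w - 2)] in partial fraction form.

Cover-up at w=2: C = 1/(2 - 8)² = 1/36. Cover-up at w=8: B = 1/(8 - 2) = 1/6. Comparing w² coeff: A = -C = -1/36
Result: (-1/36)/(w - 8) + (1/6)/(w - 8)² + (1/36)/(w - 2)


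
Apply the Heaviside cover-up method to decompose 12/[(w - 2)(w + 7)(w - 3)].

Cover (w - 2), w=2: α = 12/[(2 + 7)(2 - 3)] = -4/3. Cover (w + 7), w=-7: β = 12/[(-7 - 2)(-7 - 3)] = 2/15. Cover (w - 3), w=3: γ = 12/[(3 - 2)(3 + 7)] = 6/5.
Result: (-4/3)/(w - 2) + (2/15)/(w + 7) + (6/5)/(w - 3)


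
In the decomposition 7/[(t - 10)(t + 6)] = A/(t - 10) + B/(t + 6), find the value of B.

Cover-up at t = -6: B = 7/(-6 - 10) = -7/16


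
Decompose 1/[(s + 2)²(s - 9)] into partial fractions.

Cover-up at s=9: R = 1/(9 + 2)² = 1/121. Cover-up at s=-2: Q = 1/(-2 - 9) = -1/11. Comparing s² coeff: P = -R = -1/121
Result: (-1/121)/(s + 2) - (1/11)/(s + 2)² + (1/121)/(s - 9)


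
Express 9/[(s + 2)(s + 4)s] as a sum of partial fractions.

Using cover-up method: P = -9/4, Q = 9/8, R = 9/8
Result: (-9/4)/(s + 2) + (9/8)/(s + 4) + (9/8)/s


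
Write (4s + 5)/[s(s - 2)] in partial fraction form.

At s=0: A = (4·0 + 5)/(0 - 2) = -5/2. At s=2: B = (4·2 + 5)/(2 - 0) = 13/2
Result: (-5/2)/s + (13/2)/(s - 2)


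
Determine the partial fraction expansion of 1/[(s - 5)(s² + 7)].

Cover-up at s = 5: A = 1/(5² + 7) = 1/32. Then B = -A = -1/32, C = -A·(0 + 5) = -5/32
Result: (1/32)/(s - 5) - ((1/32)s + 5/32)/(s² + 7)


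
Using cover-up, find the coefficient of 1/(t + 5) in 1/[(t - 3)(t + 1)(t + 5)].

Cover (t + 5), set t=-5: 1/[(-5 - 3)(-5 + 1)] = 1/32


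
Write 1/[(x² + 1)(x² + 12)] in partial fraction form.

Coefficient matching gives A = C = 0, B = 1/(12-1) = 1/11, D = -B = -1/11
Result: (1/11)/(x² + 1) - (1/11)/(x² + 12)


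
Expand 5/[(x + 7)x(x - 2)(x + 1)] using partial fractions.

Using Heaviside cover-up: (-5/378)/(x + 7) - (5/14)/x + (5/54)/(x - 2) + (5/18)/(x + 1)


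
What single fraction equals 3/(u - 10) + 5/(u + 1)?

Common denominator (u - 10)(u + 1). Numerator: 3(u + 1) + 5(u - 10) = (3u + 3) + (5u - 50) = 8u - 47
Result: (8u - 47)/[(u - 10)(u + 1)]


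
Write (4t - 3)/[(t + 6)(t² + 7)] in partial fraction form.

At t=-6: P = (4·(-6) - 3)/((-6)² + 7) = -27/43. Q = -P = 27/43, R = 4 - (-6)·P = 10/43
Result: (-27/43)/(t + 6) + ((27/43)t + 10/43)/(t² + 7)


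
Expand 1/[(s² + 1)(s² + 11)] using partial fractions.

Coefficient matching gives A = C = 0, B = 1/(11-1) = 1/10, D = -B = -1/10
Result: (1/10)/(s² + 1) - (1/10)/(s² + 11)


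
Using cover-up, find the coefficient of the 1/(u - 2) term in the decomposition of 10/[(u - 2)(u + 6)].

Cover (u - 2), set u=2: 10/((u + 6) at u=2) = 10/(8) = 5/4


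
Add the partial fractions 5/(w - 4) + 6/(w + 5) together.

Common denominator (w - 4)(w + 5). Numerator: 5(w + 5) + 6(w - 4) = (5w + 25) + (6w - 24) = 11w + 1
Result: (11w + 1)/[(w - 4)(w + 5)]


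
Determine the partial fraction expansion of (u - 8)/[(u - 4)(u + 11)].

At u=4: P = (1·4 - 8)/(4 + 11) = -4/15. At u=-11: Q = (1·(-11) - 8)/(-11 - 4) = 19/15
Result: (-4/15)/(u - 4) + (19/15)/(u + 11)


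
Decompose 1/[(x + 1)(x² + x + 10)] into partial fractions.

Cover-up at x = -1: P = 1/((-1)² + 1·(-1) + 10) = 1/10. Then Q = -P = -1/10, R = -P·(1 - 1) = 0
Result: (1/10)/(x + 1) - ((1/10)x)/(x² + x + 10)


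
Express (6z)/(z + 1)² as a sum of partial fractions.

(6z) = P(z + 1) + Q. At z = -1: Q = 6·(-1) + 0 = -6. Coeff of z: P = 6
Result: 6/(z + 1) - 6/(z + 1)²


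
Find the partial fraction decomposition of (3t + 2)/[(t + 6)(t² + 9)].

At t=-6: A = (3·(-6) + 2)/((-6)² + 9) = -16/45. B = -A = 16/45, C = 3 - (-6)·A = 13/15
Result: (-16/45)/(t + 6) + ((16/45)t + 13/15)/(t² + 9)


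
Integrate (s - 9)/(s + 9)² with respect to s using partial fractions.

Decompose: α = 1, β = 1·(-9) - 9 = -18, so (s - 9)/(s + 9)² = 1/(s + 9) - 18/(s + 9)². Integrate: ∫ α/(s + 9) ds = ln|(s + 9)|; ∫ β/(s + 9)² ds = 18/(s + 9). Sum: ln|(s + 9)| + 18/(s + 9) + C


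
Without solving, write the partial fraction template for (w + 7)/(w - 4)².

Repeated linear factor: P/(w - 4) + Q/(w - 4)²


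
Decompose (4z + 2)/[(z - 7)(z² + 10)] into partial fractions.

At z=7: α = (4·7 + 2)/(7² + 10) = 30/59. β = -α = -30/59, γ = 4 - 7·α = 26/59
Result: (30/59)/(z - 7) - ((30/59)z - 26/59)/(z² + 10)


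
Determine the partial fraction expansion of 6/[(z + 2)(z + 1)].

6/(z + 2)(z + 1) = A/(z + 2) + B/(z + 1). A = 6/(-2 + 1) = -6, B = 6/(-1 + 2) = 6
Result: -6/(z + 2) + 6/(z + 1)


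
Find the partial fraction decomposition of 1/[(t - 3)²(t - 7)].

Cover-up at t=7: C = 1/(7 - 3)² = 1/16. Cover-up at t=3: B = 1/(3 - 7) = -1/4. Comparing t² coeff: A = -C = -1/16
Result: (-1/16)/(t - 3) - (1/4)/(t - 3)² + (1/16)/(t - 7)


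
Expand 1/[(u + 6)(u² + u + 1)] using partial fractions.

Cover-up at u = -6: α = 1/((-6)² + 1·(-6) + 1) = 1/31. Then β = -α = -1/31, γ = -α·(1 - 6) = 5/31
Result: (1/31)/(u + 6) - ((1/31)u - 5/31)/(u² + u + 1)


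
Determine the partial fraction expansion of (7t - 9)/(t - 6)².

(7t - 9) = A(t - 6) + B. At t = 6: B = 7·6 - 9 = 33. Coeff of t: A = 7
Result: 7/(t - 6) + 33/(t - 6)²


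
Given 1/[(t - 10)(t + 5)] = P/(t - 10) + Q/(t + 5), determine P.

Cover-up at t = 10: P = 1/(10 + 5) = 1/15
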